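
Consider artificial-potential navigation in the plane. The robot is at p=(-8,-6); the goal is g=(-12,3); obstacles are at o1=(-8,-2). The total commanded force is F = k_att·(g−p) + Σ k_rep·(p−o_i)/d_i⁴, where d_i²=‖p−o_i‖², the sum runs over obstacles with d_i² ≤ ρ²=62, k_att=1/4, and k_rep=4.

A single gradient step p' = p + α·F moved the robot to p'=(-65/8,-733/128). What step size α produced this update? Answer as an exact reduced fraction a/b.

α = 1/8

F_att = 1/4·(g−p) = 1/4·(-4,9) = (-1.0000,2.2500)
o1: d²=16 ≤ ρ²=62; F_rep = 4·(0,-4)/16² = (0.0000,-0.0625)
F = F_att + ΣF_rep = (-1.0000,2.1875)
Δp = p'−p = (-0.1250,0.2734); α = Δx/Fx = (-1/8) / (-1) = 1/8
check: Δy/Fy = (35/128) / (35/16) = 1/8 ✓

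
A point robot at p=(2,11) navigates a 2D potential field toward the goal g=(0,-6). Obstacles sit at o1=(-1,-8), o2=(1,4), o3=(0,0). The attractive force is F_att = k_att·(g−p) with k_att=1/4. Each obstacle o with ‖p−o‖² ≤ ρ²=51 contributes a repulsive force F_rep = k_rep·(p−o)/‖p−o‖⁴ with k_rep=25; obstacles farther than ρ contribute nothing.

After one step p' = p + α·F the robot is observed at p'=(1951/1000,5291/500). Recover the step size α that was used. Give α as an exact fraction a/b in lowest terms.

α = 1/10

F_att = 1/4·(g−p) = 1/4·(-2,-17) = (-0.5000,-4.2500)
o1: d²=370 > ρ²=51 → inactive
o2: d²=50 ≤ ρ²=51; F_rep = 25·(1,7)/50² = (0.0100,0.0700)
o3: d²=125 > ρ²=51 → inactive
F = F_att + ΣF_rep = (-0.4900,-4.1800)
Δp = p'−p = (-0.0490,-0.4180); α = Δx/Fx = (-49/1000) / (-49/100) = 1/10
check: Δy/Fy = (-209/500) / (-209/50) = 1/10 ✓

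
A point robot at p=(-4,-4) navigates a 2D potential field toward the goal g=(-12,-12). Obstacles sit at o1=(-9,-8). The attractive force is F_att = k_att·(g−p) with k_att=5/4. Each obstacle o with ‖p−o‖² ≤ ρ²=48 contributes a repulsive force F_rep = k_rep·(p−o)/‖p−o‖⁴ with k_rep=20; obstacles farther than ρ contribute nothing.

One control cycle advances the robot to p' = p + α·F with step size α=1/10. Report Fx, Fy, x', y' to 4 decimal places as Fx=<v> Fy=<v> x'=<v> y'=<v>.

Fx=-9.9405 Fy=-9.9524 x'=-4.9941 y'=-4.9952

F_att = 5/4·(g−p) = 5/4·(-8,-8) = (-10.0000,-10.0000)
o1: d²=41 ≤ ρ²=48; F_rep = 20·(5,4)/41² = (0.0595,0.0476)
F = F_att + ΣF_rep = (-9.9405,-9.9524)
p' = p + 1/10·F = (-4.9941,-4.9952)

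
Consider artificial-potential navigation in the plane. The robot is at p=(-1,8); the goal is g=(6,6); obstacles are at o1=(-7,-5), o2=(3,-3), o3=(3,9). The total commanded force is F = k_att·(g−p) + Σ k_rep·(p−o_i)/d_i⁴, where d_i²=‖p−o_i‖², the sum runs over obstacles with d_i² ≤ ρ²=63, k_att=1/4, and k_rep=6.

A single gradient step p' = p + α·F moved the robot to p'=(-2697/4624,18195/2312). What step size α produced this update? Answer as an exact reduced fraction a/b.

F_att = 1/4·(g−p) = 1/4·(7,-2) = (1.7500,-0.5000)
o1: d²=205 > ρ²=63 → inactive
o2: d²=137 > ρ²=63 → inactive
o3: d²=17 ≤ ρ²=63; F_rep = 6·(-4,-1)/17² = (-0.0830,-0.0208)
F = F_att + ΣF_rep = (1.6670,-0.5208)
Δp = p'−p = (0.4167,-0.1302); α = Δx/Fx = (1927/4624) / (1927/1156) = 1/4
check: Δy/Fy = (-301/2312) / (-301/578) = 1/4 ✓

α = 1/4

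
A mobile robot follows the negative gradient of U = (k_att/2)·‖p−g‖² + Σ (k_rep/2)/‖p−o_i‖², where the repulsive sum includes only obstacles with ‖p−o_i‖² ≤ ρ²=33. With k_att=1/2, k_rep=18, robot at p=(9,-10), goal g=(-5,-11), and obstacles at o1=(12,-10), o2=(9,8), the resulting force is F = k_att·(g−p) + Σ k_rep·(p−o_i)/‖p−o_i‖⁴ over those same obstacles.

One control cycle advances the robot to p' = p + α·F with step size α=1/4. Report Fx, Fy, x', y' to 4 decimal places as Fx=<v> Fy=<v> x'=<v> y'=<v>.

F_att = 1/2·(g−p) = 1/2·(-14,-1) = (-7.0000,-0.5000)
o1: d²=9 ≤ ρ²=33; F_rep = 18·(-3,0)/9² = (-0.6667,0.0000)
o2: d²=324 > ρ²=33 → inactive
F = F_att + ΣF_rep = (-7.6667,-0.5000)
p' = p + 1/4·F = (7.0833,-10.1250)

Fx=-7.6667 Fy=-0.5000 x'=7.0833 y'=-10.1250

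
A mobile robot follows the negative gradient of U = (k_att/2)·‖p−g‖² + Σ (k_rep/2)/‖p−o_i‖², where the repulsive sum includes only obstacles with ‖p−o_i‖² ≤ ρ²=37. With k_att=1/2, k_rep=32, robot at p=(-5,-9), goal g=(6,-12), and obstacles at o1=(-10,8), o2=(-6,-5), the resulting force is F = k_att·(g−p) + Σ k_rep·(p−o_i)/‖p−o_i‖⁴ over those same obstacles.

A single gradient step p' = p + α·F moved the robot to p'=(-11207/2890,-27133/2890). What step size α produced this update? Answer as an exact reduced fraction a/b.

α = 1/5

F_att = 1/2·(g−p) = 1/2·(11,-3) = (5.5000,-1.5000)
o1: d²=314 > ρ²=37 → inactive
o2: d²=17 ≤ ρ²=37; F_rep = 32·(1,-4)/17² = (0.1107,-0.4429)
F = F_att + ΣF_rep = (5.6107,-1.9429)
Δp = p'−p = (1.1221,-0.3886); α = Δx/Fx = (3243/2890) / (3243/578) = 1/5
check: Δy/Fy = (-1123/2890) / (-1123/578) = 1/5 ✓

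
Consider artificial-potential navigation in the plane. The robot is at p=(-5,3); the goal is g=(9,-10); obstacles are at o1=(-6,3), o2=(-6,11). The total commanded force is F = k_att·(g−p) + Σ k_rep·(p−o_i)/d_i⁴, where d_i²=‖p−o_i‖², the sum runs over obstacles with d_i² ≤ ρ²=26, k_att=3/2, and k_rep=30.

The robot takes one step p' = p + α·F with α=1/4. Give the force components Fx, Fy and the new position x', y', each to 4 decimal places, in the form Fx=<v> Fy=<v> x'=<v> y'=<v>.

Fx=51.0000 Fy=-19.5000 x'=7.7500 y'=-1.8750

F_att = 3/2·(g−p) = 3/2·(14,-13) = (21.0000,-19.5000)
o1: d²=1 ≤ ρ²=26; F_rep = 30·(1,0)/1² = (30.0000,0.0000)
o2: d²=65 > ρ²=26 → inactive
F = F_att + ΣF_rep = (51.0000,-19.5000)
p' = p + 1/4·F = (7.7500,-1.8750)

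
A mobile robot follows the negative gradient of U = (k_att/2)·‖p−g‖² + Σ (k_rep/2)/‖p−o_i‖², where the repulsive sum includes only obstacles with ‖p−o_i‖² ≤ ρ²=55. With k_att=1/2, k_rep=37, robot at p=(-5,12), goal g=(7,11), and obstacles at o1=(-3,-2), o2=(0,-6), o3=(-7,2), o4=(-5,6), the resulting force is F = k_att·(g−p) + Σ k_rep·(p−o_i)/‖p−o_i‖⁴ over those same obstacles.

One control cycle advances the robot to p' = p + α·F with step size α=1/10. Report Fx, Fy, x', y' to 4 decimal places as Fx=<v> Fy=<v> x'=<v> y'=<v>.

F_att = 1/2·(g−p) = 1/2·(12,-1) = (6.0000,-0.5000)
o1: d²=200 > ρ²=55 → inactive
o2: d²=349 > ρ²=55 → inactive
o3: d²=104 > ρ²=55 → inactive
o4: d²=36 ≤ ρ²=55; F_rep = 37·(0,6)/36² = (0.0000,0.1713)
F = F_att + ΣF_rep = (6.0000,-0.3287)
p' = p + 1/10·F = (-4.4000,11.9671)

Fx=6.0000 Fy=-0.3287 x'=-4.4000 y'=11.9671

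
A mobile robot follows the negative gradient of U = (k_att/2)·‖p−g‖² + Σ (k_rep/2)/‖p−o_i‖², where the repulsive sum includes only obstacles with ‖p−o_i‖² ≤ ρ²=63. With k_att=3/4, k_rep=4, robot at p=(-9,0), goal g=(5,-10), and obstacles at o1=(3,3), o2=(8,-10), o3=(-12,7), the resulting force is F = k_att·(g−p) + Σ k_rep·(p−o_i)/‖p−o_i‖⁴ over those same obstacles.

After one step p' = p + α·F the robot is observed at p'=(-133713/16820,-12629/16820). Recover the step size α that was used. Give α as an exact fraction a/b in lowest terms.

α = 1/10

F_att = 3/4·(g−p) = 3/4·(14,-10) = (10.5000,-7.5000)
o1: d²=153 > ρ²=63 → inactive
o2: d²=389 > ρ²=63 → inactive
o3: d²=58 ≤ ρ²=63; F_rep = 4·(3,-7)/58² = (0.0036,-0.0083)
F = F_att + ΣF_rep = (10.5036,-7.5083)
Δp = p'−p = (1.0504,-0.7508); α = Δx/Fx = (17667/16820) / (17667/1682) = 1/10
check: Δy/Fy = (-12629/16820) / (-12629/1682) = 1/10 ✓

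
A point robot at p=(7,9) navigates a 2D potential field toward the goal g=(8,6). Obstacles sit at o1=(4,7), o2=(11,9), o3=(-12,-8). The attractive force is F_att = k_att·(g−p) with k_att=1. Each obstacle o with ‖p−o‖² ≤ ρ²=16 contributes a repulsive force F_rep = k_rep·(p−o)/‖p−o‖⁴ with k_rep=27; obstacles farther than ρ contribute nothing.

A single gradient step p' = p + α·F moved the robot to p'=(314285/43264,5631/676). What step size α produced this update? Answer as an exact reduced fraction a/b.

F_att = 1·(g−p) = 1·(1,-3) = (1.0000,-3.0000)
o1: d²=13 ≤ ρ²=16; F_rep = 27·(3,2)/13² = (0.4793,0.3195)
o2: d²=16 ≤ ρ²=16; F_rep = 27·(-4,0)/16² = (-0.4219,0.0000)
o3: d²=650 > ρ²=16 → inactive
F = F_att + ΣF_rep = (1.0574,-2.6805)
Δp = p'−p = (0.2644,-0.6701); α = Δx/Fx = (11437/43264) / (11437/10816) = 1/4
check: Δy/Fy = (-453/676) / (-453/169) = 1/4 ✓

α = 1/4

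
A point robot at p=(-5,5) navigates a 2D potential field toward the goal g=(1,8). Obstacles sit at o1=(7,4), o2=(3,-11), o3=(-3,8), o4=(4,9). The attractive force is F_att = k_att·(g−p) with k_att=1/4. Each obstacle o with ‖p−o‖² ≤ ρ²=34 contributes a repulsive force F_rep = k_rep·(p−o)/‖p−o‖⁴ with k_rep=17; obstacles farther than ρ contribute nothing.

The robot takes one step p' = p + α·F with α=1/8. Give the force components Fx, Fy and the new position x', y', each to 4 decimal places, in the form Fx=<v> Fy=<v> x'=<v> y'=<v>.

F_att = 1/4·(g−p) = 1/4·(6,3) = (1.5000,0.7500)
o1: d²=145 > ρ²=34 → inactive
o2: d²=320 > ρ²=34 → inactive
o3: d²=13 ≤ ρ²=34; F_rep = 17·(-2,-3)/13² = (-0.2012,-0.3018)
o4: d²=97 > ρ²=34 → inactive
F = F_att + ΣF_rep = (1.2988,0.4482)
p' = p + 1/8·F = (-4.8376,5.0560)

Fx=1.2988 Fy=0.4482 x'=-4.8376 y'=5.0560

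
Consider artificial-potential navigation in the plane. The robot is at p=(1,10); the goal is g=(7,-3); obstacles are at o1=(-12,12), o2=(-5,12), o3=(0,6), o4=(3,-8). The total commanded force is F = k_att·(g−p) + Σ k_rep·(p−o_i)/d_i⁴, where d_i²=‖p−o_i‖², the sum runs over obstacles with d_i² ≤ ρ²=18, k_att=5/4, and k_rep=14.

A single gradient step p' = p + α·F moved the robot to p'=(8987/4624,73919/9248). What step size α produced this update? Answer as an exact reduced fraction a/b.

α = 1/8

F_att = 5/4·(g−p) = 5/4·(6,-13) = (7.5000,-16.2500)
o1: d²=173 > ρ²=18 → inactive
o2: d²=40 > ρ²=18 → inactive
o3: d²=17 ≤ ρ²=18; F_rep = 14·(1,4)/17² = (0.0484,0.1938)
o4: d²=328 > ρ²=18 → inactive
F = F_att + ΣF_rep = (7.5484,-16.0562)
Δp = p'−p = (0.9436,-2.0070); α = Δx/Fx = (4363/4624) / (4363/578) = 1/8
check: Δy/Fy = (-18561/9248) / (-18561/1156) = 1/8 ✓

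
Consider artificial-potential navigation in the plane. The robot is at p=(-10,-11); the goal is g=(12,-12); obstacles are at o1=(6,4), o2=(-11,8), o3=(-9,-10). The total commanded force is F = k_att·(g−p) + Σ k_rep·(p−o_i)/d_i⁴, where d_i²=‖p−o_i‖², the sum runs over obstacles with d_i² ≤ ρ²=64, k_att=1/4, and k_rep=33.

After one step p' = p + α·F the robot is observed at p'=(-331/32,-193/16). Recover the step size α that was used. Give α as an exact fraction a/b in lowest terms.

F_att = 1/4·(g−p) = 1/4·(22,-1) = (5.5000,-0.2500)
o1: d²=481 > ρ²=64 → inactive
o2: d²=362 > ρ²=64 → inactive
o3: d²=2 ≤ ρ²=64; F_rep = 33·(-1,-1)/2² = (-8.2500,-8.2500)
F = F_att + ΣF_rep = (-2.7500,-8.5000)
Δp = p'−p = (-0.3438,-1.0625); α = Δx/Fx = (-11/32) / (-11/4) = 1/8
check: Δy/Fy = (-17/16) / (-17/2) = 1/8 ✓

α = 1/8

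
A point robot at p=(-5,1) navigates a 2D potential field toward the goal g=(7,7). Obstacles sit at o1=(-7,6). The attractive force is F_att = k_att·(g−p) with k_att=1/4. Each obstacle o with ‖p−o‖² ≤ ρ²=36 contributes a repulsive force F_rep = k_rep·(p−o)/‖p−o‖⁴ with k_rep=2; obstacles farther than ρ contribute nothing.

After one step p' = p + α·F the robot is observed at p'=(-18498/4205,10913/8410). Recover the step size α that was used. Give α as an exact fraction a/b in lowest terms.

α = 1/5

F_att = 1/4·(g−p) = 1/4·(12,6) = (3.0000,1.5000)
o1: d²=29 ≤ ρ²=36; F_rep = 2·(2,-5)/29² = (0.0048,-0.0119)
F = F_att + ΣF_rep = (3.0048,1.4881)
Δp = p'−p = (0.6010,0.2976); α = Δx/Fx = (2527/4205) / (2527/841) = 1/5
check: Δy/Fy = (2503/8410) / (2503/1682) = 1/5 ✓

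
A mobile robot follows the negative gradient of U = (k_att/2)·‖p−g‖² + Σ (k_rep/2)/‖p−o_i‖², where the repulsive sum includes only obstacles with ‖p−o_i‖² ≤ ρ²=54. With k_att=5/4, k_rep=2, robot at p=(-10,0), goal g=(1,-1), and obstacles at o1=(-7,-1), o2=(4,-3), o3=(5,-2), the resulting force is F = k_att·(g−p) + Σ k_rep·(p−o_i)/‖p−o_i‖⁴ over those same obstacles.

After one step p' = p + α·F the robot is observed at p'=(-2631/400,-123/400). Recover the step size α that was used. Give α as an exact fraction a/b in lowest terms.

α = 1/4

F_att = 5/4·(g−p) = 5/4·(11,-1) = (13.7500,-1.2500)
o1: d²=10 ≤ ρ²=54; F_rep = 2·(-3,1)/10² = (-0.0600,0.0200)
o2: d²=205 > ρ²=54 → inactive
o3: d²=229 > ρ²=54 → inactive
F = F_att + ΣF_rep = (13.6900,-1.2300)
Δp = p'−p = (3.4225,-0.3075); α = Δx/Fx = (1369/400) / (1369/100) = 1/4
check: Δy/Fy = (-123/400) / (-123/100) = 1/4 ✓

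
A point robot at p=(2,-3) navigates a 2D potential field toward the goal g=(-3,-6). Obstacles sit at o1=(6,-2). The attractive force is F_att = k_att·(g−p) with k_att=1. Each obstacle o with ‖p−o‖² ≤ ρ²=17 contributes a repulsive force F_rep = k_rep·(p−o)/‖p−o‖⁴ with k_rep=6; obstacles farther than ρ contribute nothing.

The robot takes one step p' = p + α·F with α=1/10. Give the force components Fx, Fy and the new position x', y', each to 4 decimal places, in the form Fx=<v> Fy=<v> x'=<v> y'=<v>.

Fx=-5.0830 Fy=-3.0208 x'=1.4917 y'=-3.3021

F_att = 1·(g−p) = 1·(-5,-3) = (-5.0000,-3.0000)
o1: d²=17 ≤ ρ²=17; F_rep = 6·(-4,-1)/17² = (-0.0830,-0.0208)
F = F_att + ΣF_rep = (-5.0830,-3.0208)
p' = p + 1/10·F = (1.4917,-3.3021)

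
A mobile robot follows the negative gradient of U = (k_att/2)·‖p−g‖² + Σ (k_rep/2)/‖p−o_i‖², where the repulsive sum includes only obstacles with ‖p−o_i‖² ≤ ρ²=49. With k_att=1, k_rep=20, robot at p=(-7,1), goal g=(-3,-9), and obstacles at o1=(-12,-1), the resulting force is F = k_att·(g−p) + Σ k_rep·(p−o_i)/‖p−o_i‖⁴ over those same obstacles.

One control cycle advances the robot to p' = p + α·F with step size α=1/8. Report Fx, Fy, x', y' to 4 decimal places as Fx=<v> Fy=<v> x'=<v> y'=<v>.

F_att = 1·(g−p) = 1·(4,-10) = (4.0000,-10.0000)
o1: d²=29 ≤ ρ²=49; F_rep = 20·(5,2)/29² = (0.1189,0.0476)
F = F_att + ΣF_rep = (4.1189,-9.9524)
p' = p + 1/8·F = (-6.4851,-0.2441)

Fx=4.1189 Fy=-9.9524 x'=-6.4851 y'=-0.2441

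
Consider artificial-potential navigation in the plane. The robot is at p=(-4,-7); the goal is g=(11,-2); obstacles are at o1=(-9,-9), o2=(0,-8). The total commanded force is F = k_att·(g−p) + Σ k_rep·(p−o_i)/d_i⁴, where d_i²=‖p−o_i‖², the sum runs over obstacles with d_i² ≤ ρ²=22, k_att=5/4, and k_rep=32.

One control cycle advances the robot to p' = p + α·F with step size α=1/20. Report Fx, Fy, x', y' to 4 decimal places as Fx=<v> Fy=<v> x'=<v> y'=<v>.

F_att = 5/4·(g−p) = 5/4·(15,5) = (18.7500,6.2500)
o1: d²=29 > ρ²=22 → inactive
o2: d²=17 ≤ ρ²=22; F_rep = 32·(-4,1)/17² = (-0.4429,0.1107)
F = F_att + ΣF_rep = (18.3071,6.3607)
p' = p + 1/20·F = (-3.0846,-6.6820)

Fx=18.3071 Fy=6.3607 x'=-3.0846 y'=-6.6820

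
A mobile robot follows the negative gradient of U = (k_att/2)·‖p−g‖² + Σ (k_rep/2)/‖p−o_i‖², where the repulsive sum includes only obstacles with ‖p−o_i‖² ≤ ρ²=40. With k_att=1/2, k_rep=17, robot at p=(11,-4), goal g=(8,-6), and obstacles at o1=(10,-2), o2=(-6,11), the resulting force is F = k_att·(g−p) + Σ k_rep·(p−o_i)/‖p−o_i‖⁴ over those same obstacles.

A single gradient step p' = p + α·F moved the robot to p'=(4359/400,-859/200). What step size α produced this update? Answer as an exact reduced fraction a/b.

α = 1/8

F_att = 1/2·(g−p) = 1/2·(-3,-2) = (-1.5000,-1.0000)
o1: d²=5 ≤ ρ²=40; F_rep = 17·(1,-2)/5² = (0.6800,-1.3600)
o2: d²=514 > ρ²=40 → inactive
F = F_att + ΣF_rep = (-0.8200,-2.3600)
Δp = p'−p = (-0.1025,-0.2950); α = Δx/Fx = (-41/400) / (-41/50) = 1/8
check: Δy/Fy = (-59/200) / (-59/25) = 1/8 ✓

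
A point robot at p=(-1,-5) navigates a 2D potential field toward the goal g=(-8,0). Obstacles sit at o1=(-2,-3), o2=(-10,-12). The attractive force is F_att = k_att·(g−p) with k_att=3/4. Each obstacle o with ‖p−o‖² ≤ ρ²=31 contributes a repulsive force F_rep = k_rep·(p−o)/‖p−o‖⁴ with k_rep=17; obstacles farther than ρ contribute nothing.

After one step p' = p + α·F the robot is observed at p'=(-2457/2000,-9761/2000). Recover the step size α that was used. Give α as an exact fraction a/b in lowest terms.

α = 1/20

F_att = 3/4·(g−p) = 3/4·(-7,5) = (-5.2500,3.7500)
o1: d²=5 ≤ ρ²=31; F_rep = 17·(1,-2)/5² = (0.6800,-1.3600)
o2: d²=130 > ρ²=31 → inactive
F = F_att + ΣF_rep = (-4.5700,2.3900)
Δp = p'−p = (-0.2285,0.1195); α = Δx/Fx = (-457/2000) / (-457/100) = 1/20
check: Δy/Fy = (239/2000) / (239/100) = 1/20 ✓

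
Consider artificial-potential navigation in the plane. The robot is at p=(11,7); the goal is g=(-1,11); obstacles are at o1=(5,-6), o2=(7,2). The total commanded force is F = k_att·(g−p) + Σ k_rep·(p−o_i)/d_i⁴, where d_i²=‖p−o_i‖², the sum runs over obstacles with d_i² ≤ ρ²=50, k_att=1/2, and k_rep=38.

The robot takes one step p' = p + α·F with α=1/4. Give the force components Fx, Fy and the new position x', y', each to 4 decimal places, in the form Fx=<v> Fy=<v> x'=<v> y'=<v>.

F_att = 1/2·(g−p) = 1/2·(-12,4) = (-6.0000,2.0000)
o1: d²=205 > ρ²=50 → inactive
o2: d²=41 ≤ ρ²=50; F_rep = 38·(4,5)/41² = (0.0904,0.1130)
F = F_att + ΣF_rep = (-5.9096,2.1130)
p' = p + 1/4·F = (9.5226,7.5283)

Fx=-5.9096 Fy=2.1130 x'=9.5226 y'=7.5283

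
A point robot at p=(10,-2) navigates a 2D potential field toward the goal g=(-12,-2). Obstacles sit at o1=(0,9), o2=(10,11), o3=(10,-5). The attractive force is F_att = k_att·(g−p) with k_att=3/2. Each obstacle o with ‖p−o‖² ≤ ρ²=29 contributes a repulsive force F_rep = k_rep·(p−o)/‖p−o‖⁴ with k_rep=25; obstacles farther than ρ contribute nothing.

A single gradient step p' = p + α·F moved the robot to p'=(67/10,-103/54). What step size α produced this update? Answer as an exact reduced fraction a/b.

α = 1/10

F_att = 3/2·(g−p) = 3/2·(-22,0) = (-33.0000,0.0000)
o1: d²=221 > ρ²=29 → inactive
o2: d²=169 > ρ²=29 → inactive
o3: d²=9 ≤ ρ²=29; F_rep = 25·(0,3)/9² = (0.0000,0.9259)
F = F_att + ΣF_rep = (-33.0000,0.9259)
Δp = p'−p = (-3.3000,0.0926); α = Δx/Fx = (-33/10) / (-33) = 1/10
check: Δy/Fy = (5/54) / (25/27) = 1/10 ✓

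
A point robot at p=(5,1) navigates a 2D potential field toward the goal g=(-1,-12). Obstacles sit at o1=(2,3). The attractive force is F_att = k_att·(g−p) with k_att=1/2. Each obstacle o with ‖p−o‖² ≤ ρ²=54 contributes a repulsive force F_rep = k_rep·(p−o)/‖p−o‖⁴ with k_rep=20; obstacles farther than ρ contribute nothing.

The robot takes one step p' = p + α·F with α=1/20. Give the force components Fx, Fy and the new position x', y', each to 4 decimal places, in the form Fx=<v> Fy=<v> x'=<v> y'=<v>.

Fx=-2.6450 Fy=-6.7367 x'=4.8678 y'=0.6632

F_att = 1/2·(g−p) = 1/2·(-6,-13) = (-3.0000,-6.5000)
o1: d²=13 ≤ ρ²=54; F_rep = 20·(3,-2)/13² = (0.3550,-0.2367)
F = F_att + ΣF_rep = (-2.6450,-6.7367)
p' = p + 1/20·F = (4.8678,0.6632)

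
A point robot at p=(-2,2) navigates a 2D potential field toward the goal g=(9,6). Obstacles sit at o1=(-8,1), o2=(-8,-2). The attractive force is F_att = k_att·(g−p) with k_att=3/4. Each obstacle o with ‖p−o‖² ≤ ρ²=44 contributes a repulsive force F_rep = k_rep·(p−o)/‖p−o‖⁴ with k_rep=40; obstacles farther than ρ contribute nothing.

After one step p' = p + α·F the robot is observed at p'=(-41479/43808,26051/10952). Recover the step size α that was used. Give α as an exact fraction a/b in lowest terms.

α = 1/8

F_att = 3/4·(g−p) = 3/4·(11,4) = (8.2500,3.0000)
o1: d²=37 ≤ ρ²=44; F_rep = 40·(6,1)/37² = (0.1753,0.0292)
o2: d²=52 > ρ²=44 → inactive
F = F_att + ΣF_rep = (8.4253,3.0292)
Δp = p'−p = (1.0532,0.3787); α = Δx/Fx = (46137/43808) / (46137/5476) = 1/8
check: Δy/Fy = (4147/10952) / (4147/1369) = 1/8 ✓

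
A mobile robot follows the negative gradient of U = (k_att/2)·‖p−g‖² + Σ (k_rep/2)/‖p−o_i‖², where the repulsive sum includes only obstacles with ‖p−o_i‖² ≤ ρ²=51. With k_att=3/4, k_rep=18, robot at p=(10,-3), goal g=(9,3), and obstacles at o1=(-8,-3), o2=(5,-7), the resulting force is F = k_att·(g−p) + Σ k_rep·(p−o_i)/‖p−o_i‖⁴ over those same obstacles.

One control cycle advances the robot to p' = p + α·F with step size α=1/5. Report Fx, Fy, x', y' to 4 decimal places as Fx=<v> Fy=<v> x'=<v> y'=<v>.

Fx=-0.6965 Fy=4.5428 x'=9.8607 y'=-2.0914

F_att = 3/4·(g−p) = 3/4·(-1,6) = (-0.7500,4.5000)
o1: d²=324 > ρ²=51 → inactive
o2: d²=41 ≤ ρ²=51; F_rep = 18·(5,4)/41² = (0.0535,0.0428)
F = F_att + ΣF_rep = (-0.6965,4.5428)
p' = p + 1/5·F = (9.8607,-2.0914)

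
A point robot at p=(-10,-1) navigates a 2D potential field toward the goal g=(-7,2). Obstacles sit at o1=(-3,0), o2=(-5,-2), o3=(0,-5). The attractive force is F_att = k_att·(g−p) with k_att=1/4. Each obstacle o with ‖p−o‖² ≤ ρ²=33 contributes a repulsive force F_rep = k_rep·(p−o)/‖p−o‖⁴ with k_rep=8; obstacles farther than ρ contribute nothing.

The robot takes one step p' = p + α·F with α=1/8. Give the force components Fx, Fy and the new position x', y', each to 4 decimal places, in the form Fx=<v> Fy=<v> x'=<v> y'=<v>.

Fx=0.6908 Fy=0.7618 x'=-9.9136 y'=-0.9048

F_att = 1/4·(g−p) = 1/4·(3,3) = (0.7500,0.7500)
o1: d²=50 > ρ²=33 → inactive
o2: d²=26 ≤ ρ²=33; F_rep = 8·(-5,1)/26² = (-0.0592,0.0118)
o3: d²=116 > ρ²=33 → inactive
F = F_att + ΣF_rep = (0.6908,0.7618)
p' = p + 1/8·F = (-9.9136,-0.9048)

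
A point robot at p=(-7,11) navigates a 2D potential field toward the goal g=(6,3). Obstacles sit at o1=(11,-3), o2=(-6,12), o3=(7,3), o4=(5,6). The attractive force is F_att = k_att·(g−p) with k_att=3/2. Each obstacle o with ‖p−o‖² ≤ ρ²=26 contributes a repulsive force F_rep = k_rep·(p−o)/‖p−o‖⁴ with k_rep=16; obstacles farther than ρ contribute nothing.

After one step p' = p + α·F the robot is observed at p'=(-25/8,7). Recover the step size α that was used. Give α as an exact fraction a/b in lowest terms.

F_att = 3/2·(g−p) = 3/2·(13,-8) = (19.5000,-12.0000)
o1: d²=520 > ρ²=26 → inactive
o2: d²=2 ≤ ρ²=26; F_rep = 16·(-1,-1)/2² = (-4.0000,-4.0000)
o3: d²=260 > ρ²=26 → inactive
o4: d²=169 > ρ²=26 → inactive
F = F_att + ΣF_rep = (15.5000,-16.0000)
Δp = p'−p = (3.8750,-4.0000); α = Δx/Fx = (31/8) / (31/2) = 1/4
check: Δy/Fy = (-4) / (-16) = 1/4 ✓

α = 1/4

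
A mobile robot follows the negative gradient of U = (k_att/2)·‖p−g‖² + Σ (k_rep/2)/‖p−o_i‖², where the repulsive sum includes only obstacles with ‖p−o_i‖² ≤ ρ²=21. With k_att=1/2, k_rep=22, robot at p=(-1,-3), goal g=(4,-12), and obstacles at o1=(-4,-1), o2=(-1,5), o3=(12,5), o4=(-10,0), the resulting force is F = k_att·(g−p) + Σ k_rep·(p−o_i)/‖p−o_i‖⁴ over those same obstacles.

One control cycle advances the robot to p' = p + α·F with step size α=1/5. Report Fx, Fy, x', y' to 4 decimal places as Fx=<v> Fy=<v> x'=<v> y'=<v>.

F_att = 1/2·(g−p) = 1/2·(5,-9) = (2.5000,-4.5000)
o1: d²=13 ≤ ρ²=21; F_rep = 22·(3,-2)/13² = (0.3905,-0.2604)
o2: d²=64 > ρ²=21 → inactive
o3: d²=233 > ρ²=21 → inactive
o4: d²=90 > ρ²=21 → inactive
F = F_att + ΣF_rep = (2.8905,-4.7604)
p' = p + 1/5·F = (-0.4219,-3.9521)

Fx=2.8905 Fy=-4.7604 x'=-0.4219 y'=-3.9521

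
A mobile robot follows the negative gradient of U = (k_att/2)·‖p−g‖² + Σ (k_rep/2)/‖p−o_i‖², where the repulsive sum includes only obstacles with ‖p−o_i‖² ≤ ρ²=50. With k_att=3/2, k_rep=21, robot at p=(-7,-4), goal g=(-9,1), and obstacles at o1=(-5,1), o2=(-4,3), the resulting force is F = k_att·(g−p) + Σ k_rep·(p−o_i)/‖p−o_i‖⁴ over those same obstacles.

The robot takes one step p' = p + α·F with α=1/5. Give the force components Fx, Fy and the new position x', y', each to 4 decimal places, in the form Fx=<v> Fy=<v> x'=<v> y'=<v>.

F_att = 3/2·(g−p) = 3/2·(-2,5) = (-3.0000,7.5000)
o1: d²=29 ≤ ρ²=50; F_rep = 21·(-2,-5)/29² = (-0.0499,-0.1249)
o2: d²=58 > ρ²=50 → inactive
F = F_att + ΣF_rep = (-3.0499,7.3751)
p' = p + 1/5·F = (-7.6100,-2.5250)

Fx=-3.0499 Fy=7.3751 x'=-7.6100 y'=-2.5250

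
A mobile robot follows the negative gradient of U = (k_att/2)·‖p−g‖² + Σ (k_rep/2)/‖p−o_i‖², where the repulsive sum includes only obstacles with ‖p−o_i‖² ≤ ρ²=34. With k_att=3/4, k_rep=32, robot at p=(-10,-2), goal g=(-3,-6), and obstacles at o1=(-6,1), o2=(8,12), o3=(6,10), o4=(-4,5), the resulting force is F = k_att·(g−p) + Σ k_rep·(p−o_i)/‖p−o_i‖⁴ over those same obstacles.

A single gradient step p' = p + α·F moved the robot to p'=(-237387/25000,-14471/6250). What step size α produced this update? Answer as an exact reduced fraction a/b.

F_att = 3/4·(g−p) = 3/4·(7,-4) = (5.2500,-3.0000)
o1: d²=25 ≤ ρ²=34; F_rep = 32·(-4,-3)/25² = (-0.2048,-0.1536)
o2: d²=520 > ρ²=34 → inactive
o3: d²=400 > ρ²=34 → inactive
o4: d²=85 > ρ²=34 → inactive
F = F_att + ΣF_rep = (5.0452,-3.1536)
Δp = p'−p = (0.5045,-0.3154); α = Δx/Fx = (12613/25000) / (12613/2500) = 1/10
check: Δy/Fy = (-1971/6250) / (-1971/625) = 1/10 ✓

α = 1/10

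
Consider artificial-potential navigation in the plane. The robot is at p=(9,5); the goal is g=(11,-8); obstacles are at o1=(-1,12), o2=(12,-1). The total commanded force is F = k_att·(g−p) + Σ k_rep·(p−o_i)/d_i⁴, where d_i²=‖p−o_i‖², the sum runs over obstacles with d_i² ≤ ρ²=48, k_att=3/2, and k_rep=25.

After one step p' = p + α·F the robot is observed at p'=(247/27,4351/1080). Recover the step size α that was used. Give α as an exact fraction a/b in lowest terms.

F_att = 3/2·(g−p) = 3/2·(2,-13) = (3.0000,-19.5000)
o1: d²=149 > ρ²=48 → inactive
o2: d²=45 ≤ ρ²=48; F_rep = 25·(-3,6)/45² = (-0.0370,0.0741)
F = F_att + ΣF_rep = (2.9630,-19.4259)
Δp = p'−p = (0.1481,-0.9713); α = Δx/Fx = (4/27) / (80/27) = 1/20
check: Δy/Fy = (-1049/1080) / (-1049/54) = 1/20 ✓

α = 1/20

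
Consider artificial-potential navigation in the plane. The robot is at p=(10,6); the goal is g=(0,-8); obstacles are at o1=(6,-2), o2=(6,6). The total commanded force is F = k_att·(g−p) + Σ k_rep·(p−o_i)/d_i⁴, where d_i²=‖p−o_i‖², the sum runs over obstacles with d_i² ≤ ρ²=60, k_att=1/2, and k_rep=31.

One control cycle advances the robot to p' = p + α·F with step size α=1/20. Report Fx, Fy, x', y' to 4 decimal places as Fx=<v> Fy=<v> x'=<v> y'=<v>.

Fx=-4.5156 Fy=-7.0000 x'=9.7742 y'=5.6500

F_att = 1/2·(g−p) = 1/2·(-10,-14) = (-5.0000,-7.0000)
o1: d²=80 > ρ²=60 → inactive
o2: d²=16 ≤ ρ²=60; F_rep = 31·(4,0)/16² = (0.4844,0.0000)
F = F_att + ΣF_rep = (-4.5156,-7.0000)
p' = p + 1/20·F = (9.7742,5.6500)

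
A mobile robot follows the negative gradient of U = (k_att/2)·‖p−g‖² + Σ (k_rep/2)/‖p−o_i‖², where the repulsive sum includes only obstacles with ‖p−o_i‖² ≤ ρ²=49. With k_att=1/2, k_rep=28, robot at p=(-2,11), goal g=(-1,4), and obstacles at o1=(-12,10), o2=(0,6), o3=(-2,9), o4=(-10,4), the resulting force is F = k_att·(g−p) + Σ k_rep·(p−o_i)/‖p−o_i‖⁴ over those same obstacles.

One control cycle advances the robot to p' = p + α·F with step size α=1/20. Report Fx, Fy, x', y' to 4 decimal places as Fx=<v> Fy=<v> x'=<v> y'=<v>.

Fx=0.4334 Fy=0.1665 x'=-1.9783 y'=11.0083

F_att = 1/2·(g−p) = 1/2·(1,-7) = (0.5000,-3.5000)
o1: d²=101 > ρ²=49 → inactive
o2: d²=29 ≤ ρ²=49; F_rep = 28·(-2,5)/29² = (-0.0666,0.1665)
o3: d²=4 ≤ ρ²=49; F_rep = 28·(0,2)/4² = (0.0000,3.5000)
o4: d²=113 > ρ²=49 → inactive
F = F_att + ΣF_rep = (0.4334,0.1665)
p' = p + 1/20·F = (-1.9783,11.0083)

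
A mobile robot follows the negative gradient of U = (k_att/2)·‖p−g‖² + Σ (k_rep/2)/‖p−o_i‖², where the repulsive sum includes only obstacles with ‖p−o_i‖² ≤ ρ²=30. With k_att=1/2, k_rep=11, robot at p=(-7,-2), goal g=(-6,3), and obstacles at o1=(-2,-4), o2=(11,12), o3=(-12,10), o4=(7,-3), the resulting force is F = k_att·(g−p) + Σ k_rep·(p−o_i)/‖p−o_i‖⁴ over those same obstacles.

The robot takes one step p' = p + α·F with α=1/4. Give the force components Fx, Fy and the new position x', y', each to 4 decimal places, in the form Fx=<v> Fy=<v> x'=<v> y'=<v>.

F_att = 1/2·(g−p) = 1/2·(1,5) = (0.5000,2.5000)
o1: d²=29 ≤ ρ²=30; F_rep = 11·(-5,2)/29² = (-0.0654,0.0262)
o2: d²=520 > ρ²=30 → inactive
o3: d²=169 > ρ²=30 → inactive
o4: d²=197 > ρ²=30 → inactive
F = F_att + ΣF_rep = (0.4346,2.5262)
p' = p + 1/4·F = (-6.8913,-1.3685)

Fx=0.4346 Fy=2.5262 x'=-6.8913 y'=-1.3685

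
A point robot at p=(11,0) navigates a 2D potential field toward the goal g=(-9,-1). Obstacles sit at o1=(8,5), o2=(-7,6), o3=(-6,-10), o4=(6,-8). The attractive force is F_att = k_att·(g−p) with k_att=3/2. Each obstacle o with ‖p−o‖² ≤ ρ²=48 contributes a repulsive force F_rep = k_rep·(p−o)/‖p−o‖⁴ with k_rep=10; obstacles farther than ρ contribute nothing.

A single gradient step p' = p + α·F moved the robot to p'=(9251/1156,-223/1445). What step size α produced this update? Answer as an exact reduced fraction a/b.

α = 1/10

F_att = 3/2·(g−p) = 3/2·(-20,-1) = (-30.0000,-1.5000)
o1: d²=34 ≤ ρ²=48; F_rep = 10·(3,-5)/34² = (0.0260,-0.0433)
o2: d²=360 > ρ²=48 → inactive
o3: d²=389 > ρ²=48 → inactive
o4: d²=89 > ρ²=48 → inactive
F = F_att + ΣF_rep = (-29.9740,-1.5433)
Δp = p'−p = (-2.9974,-0.1543); α = Δx/Fx = (-3465/1156) / (-17325/578) = 1/10
check: Δy/Fy = (-223/1445) / (-446/289) = 1/10 ✓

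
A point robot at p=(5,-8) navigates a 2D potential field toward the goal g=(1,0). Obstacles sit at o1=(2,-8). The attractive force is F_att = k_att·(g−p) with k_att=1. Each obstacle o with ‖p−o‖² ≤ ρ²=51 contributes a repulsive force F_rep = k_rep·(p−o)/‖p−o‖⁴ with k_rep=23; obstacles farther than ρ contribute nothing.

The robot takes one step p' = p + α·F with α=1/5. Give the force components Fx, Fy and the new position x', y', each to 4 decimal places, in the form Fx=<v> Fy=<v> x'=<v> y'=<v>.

Fx=-3.1481 Fy=8.0000 x'=4.3704 y'=-6.4000

F_att = 1·(g−p) = 1·(-4,8) = (-4.0000,8.0000)
o1: d²=9 ≤ ρ²=51; F_rep = 23·(3,0)/9² = (0.8519,0.0000)
F = F_att + ΣF_rep = (-3.1481,8.0000)
p' = p + 1/5·F = (4.3704,-6.4000)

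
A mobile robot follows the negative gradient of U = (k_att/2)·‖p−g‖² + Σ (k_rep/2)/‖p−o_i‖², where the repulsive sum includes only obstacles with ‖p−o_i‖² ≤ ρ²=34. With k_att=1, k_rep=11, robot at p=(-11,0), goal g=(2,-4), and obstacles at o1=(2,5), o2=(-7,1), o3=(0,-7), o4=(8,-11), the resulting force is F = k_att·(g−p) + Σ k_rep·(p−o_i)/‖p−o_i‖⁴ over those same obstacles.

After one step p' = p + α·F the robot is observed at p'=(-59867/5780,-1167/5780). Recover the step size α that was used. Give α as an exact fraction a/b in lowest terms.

F_att = 1·(g−p) = 1·(13,-4) = (13.0000,-4.0000)
o1: d²=194 > ρ²=34 → inactive
o2: d²=17 ≤ ρ²=34; F_rep = 11·(-4,-1)/17² = (-0.1522,-0.0381)
o3: d²=170 > ρ²=34 → inactive
o4: d²=482 > ρ²=34 → inactive
F = F_att + ΣF_rep = (12.8478,-4.0381)
Δp = p'−p = (0.6424,-0.2019); α = Δx/Fx = (3713/5780) / (3713/289) = 1/20
check: Δy/Fy = (-1167/5780) / (-1167/289) = 1/20 ✓

α = 1/20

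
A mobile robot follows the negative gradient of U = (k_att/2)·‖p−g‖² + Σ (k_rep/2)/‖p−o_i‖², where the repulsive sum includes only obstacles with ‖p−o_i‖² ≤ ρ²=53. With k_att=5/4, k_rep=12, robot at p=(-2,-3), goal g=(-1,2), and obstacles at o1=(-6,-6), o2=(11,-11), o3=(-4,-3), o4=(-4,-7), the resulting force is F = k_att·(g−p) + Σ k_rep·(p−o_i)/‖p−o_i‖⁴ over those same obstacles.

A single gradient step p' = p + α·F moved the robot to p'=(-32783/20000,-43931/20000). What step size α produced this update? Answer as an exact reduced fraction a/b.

α = 1/8

F_att = 5/4·(g−p) = 5/4·(1,5) = (1.2500,6.2500)
o1: d²=25 ≤ ρ²=53; F_rep = 12·(4,3)/25² = (0.0768,0.0576)
o2: d²=233 > ρ²=53 → inactive
o3: d²=4 ≤ ρ²=53; F_rep = 12·(2,0)/4² = (1.5000,0.0000)
o4: d²=20 ≤ ρ²=53; F_rep = 12·(2,4)/20² = (0.0600,0.1200)
F = F_att + ΣF_rep = (2.8868,6.4276)
Δp = p'−p = (0.3609,0.8034); α = Δx/Fx = (7217/20000) / (7217/2500) = 1/8
check: Δy/Fy = (16069/20000) / (16069/2500) = 1/8 ✓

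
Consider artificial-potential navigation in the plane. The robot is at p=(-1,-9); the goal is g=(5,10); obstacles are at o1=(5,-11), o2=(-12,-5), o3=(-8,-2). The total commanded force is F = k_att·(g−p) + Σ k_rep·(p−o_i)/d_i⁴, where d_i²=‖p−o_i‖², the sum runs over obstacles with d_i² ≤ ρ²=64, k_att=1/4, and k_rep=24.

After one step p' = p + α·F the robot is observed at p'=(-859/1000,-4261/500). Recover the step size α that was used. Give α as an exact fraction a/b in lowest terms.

α = 1/10

F_att = 1/4·(g−p) = 1/4·(6,19) = (1.5000,4.7500)
o1: d²=40 ≤ ρ²=64; F_rep = 24·(-6,2)/40² = (-0.0900,0.0300)
o2: d²=137 > ρ²=64 → inactive
o3: d²=98 > ρ²=64 → inactive
F = F_att + ΣF_rep = (1.4100,4.7800)
Δp = p'−p = (0.1410,0.4780); α = Δx/Fx = (141/1000) / (141/100) = 1/10
check: Δy/Fy = (239/500) / (239/50) = 1/10 ✓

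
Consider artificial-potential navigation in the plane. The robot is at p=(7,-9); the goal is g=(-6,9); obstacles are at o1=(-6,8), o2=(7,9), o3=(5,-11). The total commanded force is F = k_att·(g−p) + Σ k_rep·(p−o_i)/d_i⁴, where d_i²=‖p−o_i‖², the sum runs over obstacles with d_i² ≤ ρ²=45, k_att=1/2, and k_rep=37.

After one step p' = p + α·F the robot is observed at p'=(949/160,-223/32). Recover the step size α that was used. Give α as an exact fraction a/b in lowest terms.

α = 1/5

F_att = 1/2·(g−p) = 1/2·(-13,18) = (-6.5000,9.0000)
o1: d²=458 > ρ²=45 → inactive
o2: d²=324 > ρ²=45 → inactive
o3: d²=8 ≤ ρ²=45; F_rep = 37·(2,2)/8² = (1.1562,1.1562)
F = F_att + ΣF_rep = (-5.3438,10.1562)
Δp = p'−p = (-1.0688,2.0312); α = Δx/Fx = (-171/160) / (-171/32) = 1/5
check: Δy/Fy = (65/32) / (325/32) = 1/5 ✓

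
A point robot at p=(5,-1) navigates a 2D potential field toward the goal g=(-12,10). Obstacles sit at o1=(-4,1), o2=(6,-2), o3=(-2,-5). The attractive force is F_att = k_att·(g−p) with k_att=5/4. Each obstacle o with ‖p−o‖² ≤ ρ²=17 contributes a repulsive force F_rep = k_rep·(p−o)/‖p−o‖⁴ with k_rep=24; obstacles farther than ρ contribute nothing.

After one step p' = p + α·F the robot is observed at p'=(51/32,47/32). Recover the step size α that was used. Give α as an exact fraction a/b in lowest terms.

α = 1/8

F_att = 5/4·(g−p) = 5/4·(-17,11) = (-21.2500,13.7500)
o1: d²=85 > ρ²=17 → inactive
o2: d²=2 ≤ ρ²=17; F_rep = 24·(-1,1)/2² = (-6.0000,6.0000)
o3: d²=65 > ρ²=17 → inactive
F = F_att + ΣF_rep = (-27.2500,19.7500)
Δp = p'−p = (-3.4062,2.4688); α = Δx/Fx = (-109/32) / (-109/4) = 1/8
check: Δy/Fy = (79/32) / (79/4) = 1/8 ✓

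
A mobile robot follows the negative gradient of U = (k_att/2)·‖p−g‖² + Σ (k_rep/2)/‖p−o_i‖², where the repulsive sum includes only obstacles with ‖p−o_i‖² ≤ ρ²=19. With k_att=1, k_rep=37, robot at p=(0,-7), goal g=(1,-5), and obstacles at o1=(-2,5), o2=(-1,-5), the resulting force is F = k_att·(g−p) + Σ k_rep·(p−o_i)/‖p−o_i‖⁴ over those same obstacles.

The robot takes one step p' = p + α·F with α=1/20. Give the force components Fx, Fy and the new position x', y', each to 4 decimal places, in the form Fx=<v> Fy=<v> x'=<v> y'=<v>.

F_att = 1·(g−p) = 1·(1,2) = (1.0000,2.0000)
o1: d²=148 > ρ²=19 → inactive
o2: d²=5 ≤ ρ²=19; F_rep = 37·(1,-2)/5² = (1.4800,-2.9600)
F = F_att + ΣF_rep = (2.4800,-0.9600)
p' = p + 1/20·F = (0.1240,-7.0480)

Fx=2.4800 Fy=-0.9600 x'=0.1240 y'=-7.0480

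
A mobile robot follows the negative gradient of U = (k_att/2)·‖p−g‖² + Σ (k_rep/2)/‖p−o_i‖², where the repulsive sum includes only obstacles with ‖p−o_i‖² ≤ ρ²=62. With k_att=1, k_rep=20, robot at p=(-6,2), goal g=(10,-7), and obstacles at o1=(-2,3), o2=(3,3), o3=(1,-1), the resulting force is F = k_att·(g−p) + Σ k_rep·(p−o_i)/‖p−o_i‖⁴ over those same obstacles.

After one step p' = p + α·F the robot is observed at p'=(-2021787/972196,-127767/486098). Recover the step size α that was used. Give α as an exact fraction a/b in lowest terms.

F_att = 1·(g−p) = 1·(16,-9) = (16.0000,-9.0000)
o1: d²=17 ≤ ρ²=62; F_rep = 20·(-4,-1)/17² = (-0.2768,-0.0692)
o2: d²=82 > ρ²=62 → inactive
o3: d²=58 ≤ ρ²=62; F_rep = 20·(-7,3)/58² = (-0.0416,0.0178)
F = F_att + ΣF_rep = (15.6816,-9.0514)
Δp = p'−p = (3.9204,-2.2628); α = Δx/Fx = (3811389/972196) / (3811389/243049) = 1/4
check: Δy/Fy = (-1099963/486098) / (-2199926/243049) = 1/4 ✓

α = 1/4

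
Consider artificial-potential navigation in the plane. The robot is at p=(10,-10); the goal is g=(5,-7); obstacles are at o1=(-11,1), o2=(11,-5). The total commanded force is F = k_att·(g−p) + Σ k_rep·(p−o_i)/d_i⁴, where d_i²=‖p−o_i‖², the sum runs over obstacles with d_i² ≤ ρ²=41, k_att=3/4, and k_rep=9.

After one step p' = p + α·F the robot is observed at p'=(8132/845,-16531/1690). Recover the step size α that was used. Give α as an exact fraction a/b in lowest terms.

F_att = 3/4·(g−p) = 3/4·(-5,3) = (-3.7500,2.2500)
o1: d²=562 > ρ²=41 → inactive
o2: d²=26 ≤ ρ²=41; F_rep = 9·(-1,-5)/26² = (-0.0133,-0.0666)
F = F_att + ΣF_rep = (-3.7633,2.1834)
Δp = p'−p = (-0.3763,0.2183); α = Δx/Fx = (-318/845) / (-636/169) = 1/10
check: Δy/Fy = (369/1690) / (369/169) = 1/10 ✓

α = 1/10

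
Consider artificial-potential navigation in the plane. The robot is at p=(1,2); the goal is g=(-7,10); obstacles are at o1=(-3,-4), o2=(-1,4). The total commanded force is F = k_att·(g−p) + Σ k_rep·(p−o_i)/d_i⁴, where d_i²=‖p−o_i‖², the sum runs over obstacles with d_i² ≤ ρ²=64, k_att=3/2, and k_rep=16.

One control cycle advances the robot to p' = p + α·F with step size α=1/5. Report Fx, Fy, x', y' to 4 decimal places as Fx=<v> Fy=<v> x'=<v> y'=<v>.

F_att = 3/2·(g−p) = 3/2·(-8,8) = (-12.0000,12.0000)
o1: d²=52 ≤ ρ²=64; F_rep = 16·(4,6)/52² = (0.0237,0.0355)
o2: d²=8 ≤ ρ²=64; F_rep = 16·(2,-2)/8² = (0.5000,-0.5000)
F = F_att + ΣF_rep = (-11.4763,11.5355)
p' = p + 1/5·F = (-1.2953,4.3071)

Fx=-11.4763 Fy=11.5355 x'=-1.2953 y'=4.3071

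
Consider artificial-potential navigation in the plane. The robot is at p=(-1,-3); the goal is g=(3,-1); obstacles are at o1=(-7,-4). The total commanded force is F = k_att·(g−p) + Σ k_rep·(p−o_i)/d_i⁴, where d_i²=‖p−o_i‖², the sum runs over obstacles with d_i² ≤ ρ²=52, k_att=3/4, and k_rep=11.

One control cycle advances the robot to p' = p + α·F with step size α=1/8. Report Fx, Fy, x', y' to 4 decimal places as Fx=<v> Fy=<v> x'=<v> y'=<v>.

F_att = 3/4·(g−p) = 3/4·(4,2) = (3.0000,1.5000)
o1: d²=37 ≤ ρ²=52; F_rep = 11·(6,1)/37² = (0.0482,0.0080)
F = F_att + ΣF_rep = (3.0482,1.5080)
p' = p + 1/8·F = (-0.6190,-2.8115)

Fx=3.0482 Fy=1.5080 x'=-0.6190 y'=-2.8115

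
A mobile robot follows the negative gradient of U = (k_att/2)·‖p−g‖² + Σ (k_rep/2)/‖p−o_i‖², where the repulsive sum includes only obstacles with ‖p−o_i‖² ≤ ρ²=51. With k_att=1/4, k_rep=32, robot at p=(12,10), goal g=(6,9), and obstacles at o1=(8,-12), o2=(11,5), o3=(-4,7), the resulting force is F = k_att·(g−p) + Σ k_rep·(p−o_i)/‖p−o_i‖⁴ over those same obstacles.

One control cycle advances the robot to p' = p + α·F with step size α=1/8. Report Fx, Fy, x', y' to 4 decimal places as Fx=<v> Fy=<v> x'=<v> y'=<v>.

Fx=-1.4527 Fy=-0.0133 x'=11.8184 y'=9.9983

F_att = 1/4·(g−p) = 1/4·(-6,-1) = (-1.5000,-0.2500)
o1: d²=500 > ρ²=51 → inactive
o2: d²=26 ≤ ρ²=51; F_rep = 32·(1,5)/26² = (0.0473,0.2367)
o3: d²=265 > ρ²=51 → inactive
F = F_att + ΣF_rep = (-1.4527,-0.0133)
p' = p + 1/8·F = (11.8184,9.9983)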